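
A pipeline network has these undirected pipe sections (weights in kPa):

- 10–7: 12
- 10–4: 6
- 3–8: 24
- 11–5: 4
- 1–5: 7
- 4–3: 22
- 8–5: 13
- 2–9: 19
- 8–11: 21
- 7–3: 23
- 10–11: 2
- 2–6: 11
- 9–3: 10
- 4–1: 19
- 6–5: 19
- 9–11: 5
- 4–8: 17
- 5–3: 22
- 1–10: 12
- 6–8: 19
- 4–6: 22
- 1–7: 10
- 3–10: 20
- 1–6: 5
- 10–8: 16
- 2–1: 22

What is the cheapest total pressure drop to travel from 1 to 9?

16 kPa

Candidate routes:
1 → 5 → 11 → 9: 7+4+5 = 16
1 → 7 → 10 → 11 → 9: 10+12+2+5 = 29
1 → 10 → 11 → 9: 12+2+5 = 19
1 → 4 → 10 → 11 → 9: 19+6+2+5 = 32
Cheapest is 1 → 5 → 11 → 9 at 16 kPa.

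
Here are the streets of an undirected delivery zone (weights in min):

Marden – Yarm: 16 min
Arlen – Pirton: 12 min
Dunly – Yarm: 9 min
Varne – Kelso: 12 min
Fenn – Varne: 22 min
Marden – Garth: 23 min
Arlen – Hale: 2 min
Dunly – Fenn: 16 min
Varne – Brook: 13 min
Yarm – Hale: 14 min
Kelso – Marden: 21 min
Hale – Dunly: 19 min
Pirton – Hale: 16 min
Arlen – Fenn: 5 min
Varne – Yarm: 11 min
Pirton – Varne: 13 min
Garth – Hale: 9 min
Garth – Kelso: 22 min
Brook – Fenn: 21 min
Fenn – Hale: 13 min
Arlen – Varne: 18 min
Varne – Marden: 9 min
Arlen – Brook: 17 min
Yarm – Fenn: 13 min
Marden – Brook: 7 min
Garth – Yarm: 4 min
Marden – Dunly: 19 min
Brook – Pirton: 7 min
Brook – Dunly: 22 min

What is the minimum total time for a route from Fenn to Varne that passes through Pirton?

30 min

Shortest Fenn→Pirton: Fenn → Arlen → Pirton = 17
Best Pirton to Varne: Pirton → Varne costing 13
Total via Pirton: 17 + 13 = 30 min.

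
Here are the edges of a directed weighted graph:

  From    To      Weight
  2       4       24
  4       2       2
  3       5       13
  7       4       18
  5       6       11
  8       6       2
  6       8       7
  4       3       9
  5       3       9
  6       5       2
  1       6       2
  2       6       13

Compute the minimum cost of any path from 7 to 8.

Enumerating some paths:
7 - 4 - 2 - 6 - 8: 18+2+13+7 = 40
7 - 4 - 3 - 5 - 6 - 8: 18+9+13+11+7 = 58
The minimum is 40 via 7 - 4 - 2 - 6 - 8.

40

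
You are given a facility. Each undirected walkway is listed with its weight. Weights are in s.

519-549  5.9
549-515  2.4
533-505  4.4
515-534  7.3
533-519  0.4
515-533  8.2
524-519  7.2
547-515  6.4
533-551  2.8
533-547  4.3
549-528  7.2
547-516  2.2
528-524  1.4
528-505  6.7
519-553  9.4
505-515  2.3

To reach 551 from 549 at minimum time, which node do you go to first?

519

Enumerating some paths:
549 - 519 - 533 - 551: 5.9+0.4+2.8 = 9.1
549 - 515 - 505 - 533 - 551: 2.4+2.3+4.4+2.8 = 11.9
Cheapest is 549 - 519 - 533 - 551 at 9.1 s.
So from 549 the first move is to 519.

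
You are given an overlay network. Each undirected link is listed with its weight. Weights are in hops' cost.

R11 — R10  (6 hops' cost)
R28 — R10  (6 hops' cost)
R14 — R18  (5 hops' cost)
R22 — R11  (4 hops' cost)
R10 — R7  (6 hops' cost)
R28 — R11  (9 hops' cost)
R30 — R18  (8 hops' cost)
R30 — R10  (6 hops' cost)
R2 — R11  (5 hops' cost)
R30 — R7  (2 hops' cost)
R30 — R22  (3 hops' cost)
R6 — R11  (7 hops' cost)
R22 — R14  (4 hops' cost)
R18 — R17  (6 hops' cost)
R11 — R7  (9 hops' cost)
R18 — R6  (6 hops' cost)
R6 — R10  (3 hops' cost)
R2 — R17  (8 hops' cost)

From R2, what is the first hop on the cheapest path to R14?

Enumerating some paths:
R2 → R17 → R18 → R14: 8+6+5 = 19
R2 → R11 → R22 → R14: 5+4+4 = 13
Cheapest is R2 → R11 → R22 → R14 at 13 hops' cost.
So from R2 the first move is to R11.

R11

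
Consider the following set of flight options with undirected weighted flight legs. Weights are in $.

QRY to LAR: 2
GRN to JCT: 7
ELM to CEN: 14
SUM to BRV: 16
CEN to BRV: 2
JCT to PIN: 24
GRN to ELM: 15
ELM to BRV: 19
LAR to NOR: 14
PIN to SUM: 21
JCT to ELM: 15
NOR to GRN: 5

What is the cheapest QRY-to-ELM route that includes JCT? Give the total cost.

Best QRY to JCT: QRY–LAR–NOR–GRN–JCT costing 28
Best JCT to ELM: JCT–ELM costing 15
Total via JCT: 28 + 15 = $43.

$43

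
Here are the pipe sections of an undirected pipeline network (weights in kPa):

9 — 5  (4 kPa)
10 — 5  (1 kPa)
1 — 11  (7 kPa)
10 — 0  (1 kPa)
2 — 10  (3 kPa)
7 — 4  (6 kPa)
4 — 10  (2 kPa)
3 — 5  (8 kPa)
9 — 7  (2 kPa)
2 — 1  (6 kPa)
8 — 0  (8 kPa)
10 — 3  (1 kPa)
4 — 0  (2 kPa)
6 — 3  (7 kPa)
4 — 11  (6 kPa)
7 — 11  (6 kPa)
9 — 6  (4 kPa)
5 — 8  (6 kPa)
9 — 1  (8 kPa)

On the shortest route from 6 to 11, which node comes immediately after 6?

9

Enumerating some paths:
6 - 3 - 10 - 4 - 11: 7+1+2+6 = 16
6 - 9 - 7 - 11: 4+2+6 = 12
6 - 9 - 5 - 10 - 4 - 11: 4+4+1+2+6 = 17
6 - 3 - 10 - 0 - 4 - 11: 7+1+1+2+6 = 17
The minimum is 12 kPa via 6 - 9 - 7 - 11.
So from 6 the first move is to 9.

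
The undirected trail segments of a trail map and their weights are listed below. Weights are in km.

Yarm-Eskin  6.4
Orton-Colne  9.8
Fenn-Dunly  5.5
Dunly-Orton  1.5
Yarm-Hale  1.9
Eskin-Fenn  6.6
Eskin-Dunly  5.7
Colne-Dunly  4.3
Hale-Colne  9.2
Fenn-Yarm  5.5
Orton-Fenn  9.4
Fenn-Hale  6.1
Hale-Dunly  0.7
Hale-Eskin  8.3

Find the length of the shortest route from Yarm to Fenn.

5.5 km

Running Dijkstra from Yarm:
Yarm: 0
Hale: 1.9  (via Yarm)
Dunly: 2.6  (via Hale)
Orton: 4.1  (via Dunly)
Fenn: 5.5  (via Yarm)
Shortest route: Yarm → Fenn = 5.5 km.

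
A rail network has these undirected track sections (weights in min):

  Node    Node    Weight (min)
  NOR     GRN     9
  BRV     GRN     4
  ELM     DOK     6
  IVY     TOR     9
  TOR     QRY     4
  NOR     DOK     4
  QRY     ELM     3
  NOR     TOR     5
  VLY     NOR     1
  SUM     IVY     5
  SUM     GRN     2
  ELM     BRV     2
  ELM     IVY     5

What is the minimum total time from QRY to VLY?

10 min

Settle nodes by increasing distance from QRY:
QRY: 0
ELM: 3  (via QRY)
TOR: 4  (via QRY)
BRV: 5  (via ELM)
IVY: 8  (via ELM)
DOK: 9  (via ELM)
NOR: 9  (via TOR)
GRN: 9  (via BRV)
VLY: 10  (via NOR)
Shortest route: QRY–TOR–NOR–VLY = 10 min.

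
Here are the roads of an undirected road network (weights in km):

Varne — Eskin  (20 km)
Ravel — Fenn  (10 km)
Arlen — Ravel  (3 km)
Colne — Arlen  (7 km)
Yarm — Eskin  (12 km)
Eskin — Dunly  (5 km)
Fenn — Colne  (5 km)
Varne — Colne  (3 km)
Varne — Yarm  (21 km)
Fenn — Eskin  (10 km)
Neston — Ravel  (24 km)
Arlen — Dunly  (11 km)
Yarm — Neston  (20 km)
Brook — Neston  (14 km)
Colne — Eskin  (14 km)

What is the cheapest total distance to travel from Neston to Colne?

Candidate routes:
Neston → Ravel → Arlen → Colne: 24+3+7 = 34
Neston → Ravel → Fenn → Colne: 24+10+5 = 39
The minimum is 34 km via Neston → Ravel → Arlen → Colne.

34 km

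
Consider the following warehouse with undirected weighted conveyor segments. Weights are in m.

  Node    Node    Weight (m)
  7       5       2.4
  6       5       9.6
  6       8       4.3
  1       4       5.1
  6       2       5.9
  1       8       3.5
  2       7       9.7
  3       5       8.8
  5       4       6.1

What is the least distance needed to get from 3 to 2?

20.9 m

Compare a few routes:
3 - 5 - 4 - 1 - 8 - 6 - 2: 8.8+6.1+5.1+3.5+4.3+5.9 = 33.7
3 - 5 - 6 - 2: 8.8+9.6+5.9 = 24.3
3 - 5 - 7 - 2: 8.8+2.4+9.7 = 20.9
The minimum is 20.9 m via 3 - 5 - 7 - 2.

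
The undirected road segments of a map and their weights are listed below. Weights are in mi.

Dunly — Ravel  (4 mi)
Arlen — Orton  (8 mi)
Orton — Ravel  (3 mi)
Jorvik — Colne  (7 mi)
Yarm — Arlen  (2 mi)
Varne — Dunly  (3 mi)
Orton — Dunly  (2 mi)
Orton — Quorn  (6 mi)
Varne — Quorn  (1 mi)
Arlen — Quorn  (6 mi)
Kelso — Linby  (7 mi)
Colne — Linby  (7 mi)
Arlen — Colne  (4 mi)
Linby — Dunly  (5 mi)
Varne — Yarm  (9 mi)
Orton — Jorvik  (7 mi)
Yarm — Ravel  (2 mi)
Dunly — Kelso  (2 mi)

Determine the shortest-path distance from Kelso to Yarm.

8 mi

Shortest distances from Kelso:
Kelso: 0
Dunly: 2  (via Kelso)
Orton: 4  (via Dunly)
Varne: 5  (via Dunly)
Ravel: 6  (via Dunly)
Quorn: 6  (via Varne)
Linby: 7  (via Kelso)
Yarm: 8  (via Ravel)
Shortest route: Kelso–Dunly–Ravel–Yarm = 8 mi.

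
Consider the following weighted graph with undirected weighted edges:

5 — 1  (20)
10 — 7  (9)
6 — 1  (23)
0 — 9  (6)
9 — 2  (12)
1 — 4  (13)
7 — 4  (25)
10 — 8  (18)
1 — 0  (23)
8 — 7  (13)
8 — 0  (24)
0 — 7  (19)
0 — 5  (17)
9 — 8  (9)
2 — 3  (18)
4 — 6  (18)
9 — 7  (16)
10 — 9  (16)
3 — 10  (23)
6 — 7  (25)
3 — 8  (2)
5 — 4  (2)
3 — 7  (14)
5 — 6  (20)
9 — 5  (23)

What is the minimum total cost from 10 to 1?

45

Settle nodes by increasing distance from 10:
10: 0
7: 9  (via 10)
9: 16  (via 10)
8: 18  (via 10)
3: 20  (via 8)
0: 22  (via 9)
2: 28  (via 9)
4: 34  (via 7)
6: 34  (via 7)
5: 36  (via 4)
1: 45  (via 0)
Shortest route: 10 → 9 → 0 → 1 = 45.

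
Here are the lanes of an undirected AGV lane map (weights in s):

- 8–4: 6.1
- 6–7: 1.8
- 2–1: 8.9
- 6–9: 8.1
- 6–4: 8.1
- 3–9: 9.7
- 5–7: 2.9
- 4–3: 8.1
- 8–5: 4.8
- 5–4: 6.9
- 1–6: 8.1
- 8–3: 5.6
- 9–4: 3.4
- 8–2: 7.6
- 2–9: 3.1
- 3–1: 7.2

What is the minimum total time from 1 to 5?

12.8 s

Settle nodes by increasing distance from 1:
1: 0
3: 7.2  (via 1)
6: 8.1  (via 1)
2: 8.9  (via 1)
7: 9.9  (via 6)
9: 12  (via 2)
5: 12.8  (via 7)
Shortest route: 1–6–7–5 = 12.8 s.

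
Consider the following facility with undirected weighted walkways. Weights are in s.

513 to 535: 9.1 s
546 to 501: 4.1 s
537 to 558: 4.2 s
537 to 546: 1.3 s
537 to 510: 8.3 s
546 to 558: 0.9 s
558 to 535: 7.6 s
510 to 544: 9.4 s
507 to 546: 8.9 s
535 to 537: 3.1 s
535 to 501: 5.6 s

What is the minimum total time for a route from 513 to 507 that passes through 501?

Best 513 to 501: 513 → 535 → 501 costing 14.7
Shortest 501→507: 501 → 546 → 507 = 13
Total via 501: 14.7 + 13 = 27.7 s.

27.7 s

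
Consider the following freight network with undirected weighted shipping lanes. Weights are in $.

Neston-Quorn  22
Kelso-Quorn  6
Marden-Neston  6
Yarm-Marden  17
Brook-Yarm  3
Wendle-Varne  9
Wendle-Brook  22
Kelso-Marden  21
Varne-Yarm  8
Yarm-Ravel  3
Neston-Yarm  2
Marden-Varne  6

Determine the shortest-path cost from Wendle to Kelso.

Running Dijkstra from Wendle:
Wendle: 0
Varne: 9  (via Wendle)
Marden: 15  (via Varne)
Yarm: 17  (via Varne)
Neston: 19  (via Yarm)
Ravel: 20  (via Yarm)
Brook: 20  (via Yarm)
Kelso: 36  (via Marden)
Shortest route: Wendle–Varne–Marden–Kelso = $36.

$36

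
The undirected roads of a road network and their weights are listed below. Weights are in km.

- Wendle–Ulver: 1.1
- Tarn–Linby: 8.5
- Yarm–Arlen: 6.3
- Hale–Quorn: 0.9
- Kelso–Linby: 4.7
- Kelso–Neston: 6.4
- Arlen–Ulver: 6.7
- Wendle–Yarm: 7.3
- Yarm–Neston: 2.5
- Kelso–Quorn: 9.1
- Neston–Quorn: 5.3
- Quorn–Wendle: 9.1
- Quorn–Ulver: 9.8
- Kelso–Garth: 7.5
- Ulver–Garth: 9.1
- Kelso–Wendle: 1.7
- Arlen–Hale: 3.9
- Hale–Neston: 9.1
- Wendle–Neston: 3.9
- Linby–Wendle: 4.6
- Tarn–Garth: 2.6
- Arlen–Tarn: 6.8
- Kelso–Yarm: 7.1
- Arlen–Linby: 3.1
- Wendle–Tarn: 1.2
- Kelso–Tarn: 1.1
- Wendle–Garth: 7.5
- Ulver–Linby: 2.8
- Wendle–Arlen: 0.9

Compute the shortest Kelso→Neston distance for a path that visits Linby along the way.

12.5 km

Shortest Kelso→Linby: Kelso → Linby = 4.7
Shortest Linby→Neston: Linby → Ulver → Wendle → Neston = 7.8
Total via Linby: 4.7 + 7.8 = 12.5 km.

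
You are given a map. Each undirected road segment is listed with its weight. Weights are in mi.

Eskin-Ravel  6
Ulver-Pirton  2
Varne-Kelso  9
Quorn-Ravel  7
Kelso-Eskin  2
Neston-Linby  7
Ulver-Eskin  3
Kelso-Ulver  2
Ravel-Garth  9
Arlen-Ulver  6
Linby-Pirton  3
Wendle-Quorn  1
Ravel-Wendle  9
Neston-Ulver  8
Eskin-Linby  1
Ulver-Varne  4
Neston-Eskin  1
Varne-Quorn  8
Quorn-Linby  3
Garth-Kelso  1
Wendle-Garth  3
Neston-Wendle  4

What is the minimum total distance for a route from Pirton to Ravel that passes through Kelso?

12 mi

Best Pirton to Kelso: Pirton–Ulver–Kelso costing 4
Best Kelso to Ravel: Kelso–Eskin–Ravel costing 8
Total via Kelso: 4 + 8 = 12 mi.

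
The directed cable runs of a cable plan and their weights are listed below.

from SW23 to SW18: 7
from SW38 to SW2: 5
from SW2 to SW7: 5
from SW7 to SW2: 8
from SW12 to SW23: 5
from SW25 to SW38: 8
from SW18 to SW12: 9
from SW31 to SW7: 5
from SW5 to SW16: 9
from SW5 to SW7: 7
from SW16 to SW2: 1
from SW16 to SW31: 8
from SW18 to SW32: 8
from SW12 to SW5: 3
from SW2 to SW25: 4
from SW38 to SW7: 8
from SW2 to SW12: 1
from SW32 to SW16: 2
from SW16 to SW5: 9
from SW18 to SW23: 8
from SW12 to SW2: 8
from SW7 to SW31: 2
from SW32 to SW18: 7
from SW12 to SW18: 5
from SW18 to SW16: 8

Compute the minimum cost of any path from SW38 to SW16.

Compare a few routes:
SW38 - SW2 - SW12 - SW5 - SW16: 5+1+3+9 = 18
SW38 - SW2 - SW12 - SW18 - SW16: 5+1+5+8 = 19
Cheapest is SW38 - SW2 - SW12 - SW5 - SW16 at 18.

18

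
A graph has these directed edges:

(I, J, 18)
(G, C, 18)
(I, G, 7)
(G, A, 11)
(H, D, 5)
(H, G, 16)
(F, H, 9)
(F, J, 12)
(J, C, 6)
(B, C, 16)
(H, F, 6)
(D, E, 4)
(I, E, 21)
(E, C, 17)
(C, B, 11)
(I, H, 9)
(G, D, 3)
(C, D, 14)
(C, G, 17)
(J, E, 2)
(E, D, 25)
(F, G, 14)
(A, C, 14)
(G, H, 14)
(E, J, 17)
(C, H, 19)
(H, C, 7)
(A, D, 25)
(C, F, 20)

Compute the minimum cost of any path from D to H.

Enumerating some paths:
D - E - C - H: 4+17+19 = 40
D - E - J - C - H: 4+17+6+19 = 46
D - E - C - F - H: 4+17+20+9 = 50
The minimum is 40 via D - E - C - H.

40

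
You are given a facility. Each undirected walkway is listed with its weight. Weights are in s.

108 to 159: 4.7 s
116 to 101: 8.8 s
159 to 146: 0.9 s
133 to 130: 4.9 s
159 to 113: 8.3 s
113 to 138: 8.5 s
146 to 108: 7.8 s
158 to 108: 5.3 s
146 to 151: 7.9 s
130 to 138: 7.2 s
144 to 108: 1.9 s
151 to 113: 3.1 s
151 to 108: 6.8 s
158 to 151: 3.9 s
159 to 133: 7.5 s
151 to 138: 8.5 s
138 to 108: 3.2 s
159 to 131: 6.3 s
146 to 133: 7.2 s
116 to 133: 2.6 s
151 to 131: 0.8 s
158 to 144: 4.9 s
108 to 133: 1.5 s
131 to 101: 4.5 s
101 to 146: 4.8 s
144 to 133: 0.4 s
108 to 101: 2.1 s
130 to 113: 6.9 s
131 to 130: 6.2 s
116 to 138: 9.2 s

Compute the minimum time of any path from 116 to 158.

7.9 s

Compare a few routes:
116 → 133 → 144 → 158: 2.6+0.4+4.9 = 7.9
116 → 133 → 108 → 158: 2.6+1.5+5.3 = 9.4
116 → 133 → 144 → 108 → 158: 2.6+0.4+1.9+5.3 = 10.2
116 → 133 → 108 → 144 → 158: 2.6+1.5+1.9+4.9 = 10.9
Cheapest is 116 → 133 → 144 → 158 at 7.9 s.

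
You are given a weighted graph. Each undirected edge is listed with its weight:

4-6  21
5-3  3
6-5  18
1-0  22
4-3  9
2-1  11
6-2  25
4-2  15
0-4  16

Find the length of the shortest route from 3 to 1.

Compare a few routes:
3–4–0–1: 9+16+22 = 47
3–4–2–1: 9+15+11 = 35
3–5–6–2–1: 3+18+25+11 = 57
Cheapest is 3–4–2–1 at 35.

35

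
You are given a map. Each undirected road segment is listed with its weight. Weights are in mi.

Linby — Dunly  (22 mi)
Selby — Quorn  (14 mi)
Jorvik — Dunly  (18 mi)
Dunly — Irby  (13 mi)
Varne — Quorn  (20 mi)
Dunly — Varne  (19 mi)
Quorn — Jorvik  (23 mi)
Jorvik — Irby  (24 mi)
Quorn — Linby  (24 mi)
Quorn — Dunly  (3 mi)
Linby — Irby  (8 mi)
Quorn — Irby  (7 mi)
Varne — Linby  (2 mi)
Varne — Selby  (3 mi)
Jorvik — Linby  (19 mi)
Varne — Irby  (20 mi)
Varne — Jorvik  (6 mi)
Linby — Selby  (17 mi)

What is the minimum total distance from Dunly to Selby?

Shortest distances from Dunly:
Dunly: 0
Quorn: 3  (via Dunly)
Irby: 10  (via Quorn)
Selby: 17  (via Quorn)
Shortest route: Dunly–Quorn–Selby = 17 mi.

17 mi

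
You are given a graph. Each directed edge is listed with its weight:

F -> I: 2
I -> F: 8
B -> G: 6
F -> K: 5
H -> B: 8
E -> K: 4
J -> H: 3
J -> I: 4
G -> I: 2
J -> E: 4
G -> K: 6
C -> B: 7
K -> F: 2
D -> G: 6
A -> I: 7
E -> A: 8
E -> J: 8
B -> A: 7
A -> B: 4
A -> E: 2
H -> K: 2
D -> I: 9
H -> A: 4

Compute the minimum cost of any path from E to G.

Settle nodes by increasing distance from E:
E: 0
K: 4  (via E)
F: 6  (via K)
A: 8  (via E)
I: 8  (via F)
J: 8  (via E)
H: 11  (via J)
B: 12  (via A)
G: 18  (via B)
Shortest route: E–A–B–G = 18.

18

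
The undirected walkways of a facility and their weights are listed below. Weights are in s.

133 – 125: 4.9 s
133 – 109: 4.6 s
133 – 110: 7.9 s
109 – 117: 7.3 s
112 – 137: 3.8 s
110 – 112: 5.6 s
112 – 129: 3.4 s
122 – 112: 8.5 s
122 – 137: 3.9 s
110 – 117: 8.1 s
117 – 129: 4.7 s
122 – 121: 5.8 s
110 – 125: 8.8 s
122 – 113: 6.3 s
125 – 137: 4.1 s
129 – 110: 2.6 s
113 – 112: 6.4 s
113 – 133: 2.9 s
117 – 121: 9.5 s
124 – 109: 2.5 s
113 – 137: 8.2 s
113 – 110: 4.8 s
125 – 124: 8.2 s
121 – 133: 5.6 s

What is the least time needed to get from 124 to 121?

Running Dijkstra from 124:
124: 0
109: 2.5  (via 124)
133: 7.1  (via 109)
125: 8.2  (via 124)
117: 9.8  (via 109)
113: 10  (via 133)
137: 12.3  (via 125)
121: 12.7  (via 133)
Shortest route: 124–109–133–121 = 12.7 s.

12.7 s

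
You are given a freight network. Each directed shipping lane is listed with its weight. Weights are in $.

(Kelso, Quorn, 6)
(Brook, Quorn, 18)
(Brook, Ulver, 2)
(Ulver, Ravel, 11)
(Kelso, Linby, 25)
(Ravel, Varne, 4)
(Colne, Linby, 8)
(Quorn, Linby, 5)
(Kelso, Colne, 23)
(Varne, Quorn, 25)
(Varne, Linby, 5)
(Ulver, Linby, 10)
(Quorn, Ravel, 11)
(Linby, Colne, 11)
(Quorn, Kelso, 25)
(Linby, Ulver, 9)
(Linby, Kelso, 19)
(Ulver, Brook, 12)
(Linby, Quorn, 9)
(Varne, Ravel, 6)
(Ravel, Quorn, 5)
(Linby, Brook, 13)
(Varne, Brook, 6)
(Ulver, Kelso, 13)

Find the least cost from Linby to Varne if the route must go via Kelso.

Shortest Linby→Kelso: Linby → Kelso = 19
Shortest Kelso→Varne: Kelso → Quorn → Ravel → Varne = 21
Total via Kelso: 19 + 21 = $40.

$40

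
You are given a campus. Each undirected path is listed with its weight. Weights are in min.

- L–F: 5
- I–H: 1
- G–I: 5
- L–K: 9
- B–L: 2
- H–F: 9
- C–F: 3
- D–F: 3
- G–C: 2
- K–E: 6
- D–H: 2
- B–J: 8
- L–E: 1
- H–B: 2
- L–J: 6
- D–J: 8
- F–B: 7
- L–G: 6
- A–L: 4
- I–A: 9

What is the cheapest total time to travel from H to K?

11 min

Settle nodes by increasing distance from H:
H: 0
I: 1  (via H)
B: 2  (via H)
D: 2  (via H)
L: 4  (via B)
E: 5  (via L)
F: 5  (via D)
G: 6  (via I)
A: 8  (via L)
C: 8  (via F)
J: 10  (via B)
K: 11  (via E)
Shortest route: H–B–L–E–K = 11 min.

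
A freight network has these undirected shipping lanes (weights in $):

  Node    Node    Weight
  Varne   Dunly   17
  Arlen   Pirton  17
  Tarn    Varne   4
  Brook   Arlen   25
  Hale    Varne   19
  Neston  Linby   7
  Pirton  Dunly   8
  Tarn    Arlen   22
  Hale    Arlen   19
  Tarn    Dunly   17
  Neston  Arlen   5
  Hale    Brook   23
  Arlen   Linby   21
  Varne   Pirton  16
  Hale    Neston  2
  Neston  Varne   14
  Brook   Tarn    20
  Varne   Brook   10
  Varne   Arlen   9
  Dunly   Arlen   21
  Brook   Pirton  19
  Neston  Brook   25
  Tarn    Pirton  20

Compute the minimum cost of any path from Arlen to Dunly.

Compare a few routes:
Arlen → Dunly: 21 = 21
Arlen → Pirton → Dunly: 17+8 = 25
Cheapest is Arlen → Dunly at $21.

$21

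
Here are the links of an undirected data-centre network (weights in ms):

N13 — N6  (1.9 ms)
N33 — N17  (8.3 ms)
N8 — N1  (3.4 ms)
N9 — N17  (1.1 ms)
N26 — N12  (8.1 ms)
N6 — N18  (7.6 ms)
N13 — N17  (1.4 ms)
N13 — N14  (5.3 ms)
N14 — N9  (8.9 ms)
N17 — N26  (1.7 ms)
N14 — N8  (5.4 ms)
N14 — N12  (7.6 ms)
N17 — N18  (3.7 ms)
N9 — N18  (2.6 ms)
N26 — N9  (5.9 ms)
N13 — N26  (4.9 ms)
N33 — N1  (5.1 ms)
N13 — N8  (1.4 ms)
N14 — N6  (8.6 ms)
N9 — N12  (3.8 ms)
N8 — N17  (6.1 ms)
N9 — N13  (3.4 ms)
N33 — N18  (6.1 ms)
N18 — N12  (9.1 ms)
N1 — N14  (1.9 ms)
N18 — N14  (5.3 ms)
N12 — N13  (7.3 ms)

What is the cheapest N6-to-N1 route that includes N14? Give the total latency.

Shortest N6→N14: N6–N13–N14 = 7.2
Best N14 to N1: N14–N1 costing 1.9
Total via N14: 7.2 + 1.9 = 9.1 ms.

9.1 ms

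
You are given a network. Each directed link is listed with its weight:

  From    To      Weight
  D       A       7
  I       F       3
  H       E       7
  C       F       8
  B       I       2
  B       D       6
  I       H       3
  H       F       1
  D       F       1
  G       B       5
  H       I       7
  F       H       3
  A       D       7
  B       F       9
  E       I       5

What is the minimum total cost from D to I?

Shortest distances from D:
D: 0
F: 1  (via D)
H: 4  (via F)
A: 7  (via D)
E: 11  (via H)
I: 11  (via H)
Shortest route: D → F → H → I = 11.

11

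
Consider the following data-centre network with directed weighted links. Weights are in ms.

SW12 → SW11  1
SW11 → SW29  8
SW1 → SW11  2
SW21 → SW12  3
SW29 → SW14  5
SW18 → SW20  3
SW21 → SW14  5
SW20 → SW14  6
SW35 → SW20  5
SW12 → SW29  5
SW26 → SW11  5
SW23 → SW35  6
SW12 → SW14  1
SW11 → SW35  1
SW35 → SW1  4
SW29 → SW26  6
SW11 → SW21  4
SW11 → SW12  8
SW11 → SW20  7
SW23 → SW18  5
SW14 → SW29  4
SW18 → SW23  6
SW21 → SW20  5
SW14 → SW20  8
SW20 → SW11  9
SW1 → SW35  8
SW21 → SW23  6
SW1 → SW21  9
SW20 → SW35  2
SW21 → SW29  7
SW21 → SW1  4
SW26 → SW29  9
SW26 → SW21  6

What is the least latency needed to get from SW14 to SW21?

16 ms

Settle nodes by increasing distance from SW14:
SW14: 0
SW29: 4  (via SW14)
SW20: 8  (via SW14)
SW26: 10  (via SW29)
SW35: 10  (via SW20)
SW1: 14  (via SW35)
SW11: 15  (via SW26)
SW21: 16  (via SW26)
Shortest route: SW14–SW29–SW26–SW21 = 16 ms.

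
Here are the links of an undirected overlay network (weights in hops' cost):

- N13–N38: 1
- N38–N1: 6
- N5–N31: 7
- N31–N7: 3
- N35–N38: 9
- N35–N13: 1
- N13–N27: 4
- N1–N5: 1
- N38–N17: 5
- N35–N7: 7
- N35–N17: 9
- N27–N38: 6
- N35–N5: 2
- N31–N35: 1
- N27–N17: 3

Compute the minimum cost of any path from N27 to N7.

Compare a few routes:
N27 → N13 → N35 → N31 → N7: 4+1+1+3 = 9
N27 → N38 → N13 → N35 → N31 → N7: 6+1+1+1+3 = 12
N27 → N13 → N35 → N7: 4+1+7 = 12
The minimum is 9 hops' cost via N27 → N13 → N35 → N31 → N7.

9 hops' cost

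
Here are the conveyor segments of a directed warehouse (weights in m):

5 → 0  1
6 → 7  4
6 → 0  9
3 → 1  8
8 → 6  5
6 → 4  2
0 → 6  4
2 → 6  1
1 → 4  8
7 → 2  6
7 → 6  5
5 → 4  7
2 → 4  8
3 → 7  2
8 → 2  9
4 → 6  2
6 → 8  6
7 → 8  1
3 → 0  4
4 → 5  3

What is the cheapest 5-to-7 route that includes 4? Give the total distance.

Best 5 to 4: 5–4 costing 7
Best 4 to 7: 4–6–7 costing 6
Total via 4: 7 + 6 = 13 m.

13 m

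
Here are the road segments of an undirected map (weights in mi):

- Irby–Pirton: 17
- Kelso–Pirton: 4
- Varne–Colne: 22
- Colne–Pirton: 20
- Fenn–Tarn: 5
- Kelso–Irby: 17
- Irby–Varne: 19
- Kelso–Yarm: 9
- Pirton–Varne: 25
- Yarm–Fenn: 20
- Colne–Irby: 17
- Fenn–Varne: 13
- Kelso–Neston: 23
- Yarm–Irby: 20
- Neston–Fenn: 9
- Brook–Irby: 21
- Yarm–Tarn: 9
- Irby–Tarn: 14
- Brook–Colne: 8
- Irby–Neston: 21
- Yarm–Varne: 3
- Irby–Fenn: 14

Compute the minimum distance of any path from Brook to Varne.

30 mi

Compare a few routes:
Brook - Irby - Varne: 21+19 = 40
Brook - Colne - Varne: 8+22 = 30
Brook - Colne - Pirton - Kelso - Yarm - Varne: 8+20+4+9+3 = 44
Brook - Colne - Irby - Varne: 8+17+19 = 44
The minimum is 30 mi via Brook - Colne - Varne.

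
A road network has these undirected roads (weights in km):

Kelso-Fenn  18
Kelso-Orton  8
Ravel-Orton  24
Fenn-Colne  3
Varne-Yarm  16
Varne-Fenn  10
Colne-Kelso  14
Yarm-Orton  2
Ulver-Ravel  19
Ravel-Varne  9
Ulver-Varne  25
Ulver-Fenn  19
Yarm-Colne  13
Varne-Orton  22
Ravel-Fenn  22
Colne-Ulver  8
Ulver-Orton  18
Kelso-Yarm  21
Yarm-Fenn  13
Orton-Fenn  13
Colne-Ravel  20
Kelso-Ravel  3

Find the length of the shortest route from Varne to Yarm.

Settle nodes by increasing distance from Varne:
Varne: 0
Ravel: 9  (via Varne)
Fenn: 10  (via Varne)
Kelso: 12  (via Ravel)
Colne: 13  (via Fenn)
Yarm: 16  (via Varne)
Shortest route: Varne → Yarm = 16 km.

16 km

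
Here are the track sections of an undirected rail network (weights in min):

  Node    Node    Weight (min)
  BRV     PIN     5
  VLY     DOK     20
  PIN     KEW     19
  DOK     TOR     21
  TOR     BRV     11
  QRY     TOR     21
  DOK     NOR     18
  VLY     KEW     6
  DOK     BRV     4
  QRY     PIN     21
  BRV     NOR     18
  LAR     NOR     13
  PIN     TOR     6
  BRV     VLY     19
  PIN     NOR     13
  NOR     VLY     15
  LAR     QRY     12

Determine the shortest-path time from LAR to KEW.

Shortest distances from LAR:
LAR: 0
QRY: 12  (via LAR)
NOR: 13  (via LAR)
PIN: 26  (via NOR)
VLY: 28  (via NOR)
DOK: 31  (via NOR)
BRV: 31  (via NOR)
TOR: 32  (via PIN)
KEW: 34  (via VLY)
Shortest route: LAR–NOR–VLY–KEW = 34 min.

34 min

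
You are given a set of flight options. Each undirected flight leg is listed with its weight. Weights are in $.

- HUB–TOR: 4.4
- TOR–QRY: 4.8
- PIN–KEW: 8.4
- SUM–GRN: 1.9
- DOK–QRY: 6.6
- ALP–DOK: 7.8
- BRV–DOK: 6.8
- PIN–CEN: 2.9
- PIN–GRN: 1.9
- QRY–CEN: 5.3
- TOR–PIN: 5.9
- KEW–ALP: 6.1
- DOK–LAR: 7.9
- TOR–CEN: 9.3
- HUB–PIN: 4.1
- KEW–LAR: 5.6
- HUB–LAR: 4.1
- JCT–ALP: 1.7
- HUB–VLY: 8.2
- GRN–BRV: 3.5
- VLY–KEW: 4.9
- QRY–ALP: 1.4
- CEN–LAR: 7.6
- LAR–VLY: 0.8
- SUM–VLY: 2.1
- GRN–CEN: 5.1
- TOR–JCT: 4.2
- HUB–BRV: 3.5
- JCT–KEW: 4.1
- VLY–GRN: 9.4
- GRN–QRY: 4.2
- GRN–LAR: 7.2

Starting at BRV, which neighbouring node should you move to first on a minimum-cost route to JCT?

Enumerating some paths:
BRV → GRN → PIN → TOR → JCT: 3.5+1.9+5.9+4.2 = 15.5
BRV → HUB → TOR → JCT: 3.5+4.4+4.2 = 12.1
BRV → GRN → QRY → ALP → JCT: 3.5+4.2+1.4+1.7 = 10.8
The minimum is $10.8 via BRV → GRN → QRY → ALP → JCT.
So from BRV the first move is to GRN.

GRN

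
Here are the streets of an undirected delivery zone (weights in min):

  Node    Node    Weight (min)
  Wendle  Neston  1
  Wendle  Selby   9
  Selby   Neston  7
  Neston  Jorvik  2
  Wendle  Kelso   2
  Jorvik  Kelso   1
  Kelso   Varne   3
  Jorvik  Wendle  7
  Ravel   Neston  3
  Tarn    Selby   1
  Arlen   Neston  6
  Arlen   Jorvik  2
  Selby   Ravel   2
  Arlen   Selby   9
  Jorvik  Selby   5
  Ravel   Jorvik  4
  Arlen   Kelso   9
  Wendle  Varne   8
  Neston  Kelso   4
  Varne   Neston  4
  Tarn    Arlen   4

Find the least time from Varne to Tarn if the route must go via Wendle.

12 min

Shortest Varne→Wendle: Varne → Kelso → Wendle = 5
Best Wendle to Tarn: Wendle → Neston → Ravel → Selby → Tarn costing 7
Total via Wendle: 5 + 7 = 12 min.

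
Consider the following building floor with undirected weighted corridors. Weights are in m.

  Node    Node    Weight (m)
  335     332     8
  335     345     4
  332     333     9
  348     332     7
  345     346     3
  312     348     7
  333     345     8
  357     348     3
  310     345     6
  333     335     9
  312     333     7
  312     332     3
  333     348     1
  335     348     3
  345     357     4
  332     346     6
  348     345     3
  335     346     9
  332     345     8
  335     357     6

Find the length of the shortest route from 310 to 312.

Settle nodes by increasing distance from 310:
310: 0
345: 6  (via 310)
346: 9  (via 345)
348: 9  (via 345)
335: 10  (via 345)
333: 10  (via 348)
357: 10  (via 345)
332: 14  (via 345)
312: 16  (via 348)
Shortest route: 310–345–348–312 = 16 m.

16 m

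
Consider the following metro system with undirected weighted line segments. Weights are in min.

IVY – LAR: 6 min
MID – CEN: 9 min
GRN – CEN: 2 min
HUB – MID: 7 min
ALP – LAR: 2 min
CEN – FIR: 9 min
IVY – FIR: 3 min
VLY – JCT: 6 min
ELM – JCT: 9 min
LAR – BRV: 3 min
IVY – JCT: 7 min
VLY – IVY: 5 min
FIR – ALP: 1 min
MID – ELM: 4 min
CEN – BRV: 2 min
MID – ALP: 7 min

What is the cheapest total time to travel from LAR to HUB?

Settle nodes by increasing distance from LAR:
LAR: 0
ALP: 2  (via LAR)
FIR: 3  (via ALP)
BRV: 3  (via LAR)
CEN: 5  (via BRV)
IVY: 6  (via LAR)
GRN: 7  (via CEN)
MID: 9  (via ALP)
VLY: 11  (via IVY)
JCT: 13  (via IVY)
ELM: 13  (via MID)
HUB: 16  (via MID)
Shortest route: LAR–ALP–MID–HUB = 16 min.

16 min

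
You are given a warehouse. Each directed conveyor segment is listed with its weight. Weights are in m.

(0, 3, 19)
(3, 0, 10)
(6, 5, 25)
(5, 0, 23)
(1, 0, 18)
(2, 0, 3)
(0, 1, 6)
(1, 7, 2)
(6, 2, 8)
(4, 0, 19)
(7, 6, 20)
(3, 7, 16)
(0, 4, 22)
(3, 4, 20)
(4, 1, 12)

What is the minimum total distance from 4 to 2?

42 m

Candidate routes:
4–0–1–7–6–2: 19+6+2+20+8 = 55
4–1–7–6–2: 12+2+20+8 = 42
The minimum is 42 m via 4–1–7–6–2.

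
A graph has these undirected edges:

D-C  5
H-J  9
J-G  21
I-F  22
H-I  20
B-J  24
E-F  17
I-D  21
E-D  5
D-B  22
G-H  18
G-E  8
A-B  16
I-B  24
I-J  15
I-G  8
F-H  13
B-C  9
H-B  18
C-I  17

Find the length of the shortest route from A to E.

Shortest distances from A:
A: 0
B: 16  (via A)
C: 25  (via B)
D: 30  (via C)
H: 34  (via B)
E: 35  (via D)
Shortest route: A → B → C → D → E = 35.

35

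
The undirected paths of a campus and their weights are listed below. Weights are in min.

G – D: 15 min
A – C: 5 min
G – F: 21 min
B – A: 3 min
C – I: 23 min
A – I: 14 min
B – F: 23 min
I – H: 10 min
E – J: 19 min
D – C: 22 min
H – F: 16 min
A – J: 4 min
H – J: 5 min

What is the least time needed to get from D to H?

36 min

Shortest distances from D:
D: 0
G: 15  (via D)
C: 22  (via D)
A: 27  (via C)
B: 30  (via A)
J: 31  (via A)
F: 36  (via G)
H: 36  (via J)
Shortest route: D–C–A–J–H = 36 min.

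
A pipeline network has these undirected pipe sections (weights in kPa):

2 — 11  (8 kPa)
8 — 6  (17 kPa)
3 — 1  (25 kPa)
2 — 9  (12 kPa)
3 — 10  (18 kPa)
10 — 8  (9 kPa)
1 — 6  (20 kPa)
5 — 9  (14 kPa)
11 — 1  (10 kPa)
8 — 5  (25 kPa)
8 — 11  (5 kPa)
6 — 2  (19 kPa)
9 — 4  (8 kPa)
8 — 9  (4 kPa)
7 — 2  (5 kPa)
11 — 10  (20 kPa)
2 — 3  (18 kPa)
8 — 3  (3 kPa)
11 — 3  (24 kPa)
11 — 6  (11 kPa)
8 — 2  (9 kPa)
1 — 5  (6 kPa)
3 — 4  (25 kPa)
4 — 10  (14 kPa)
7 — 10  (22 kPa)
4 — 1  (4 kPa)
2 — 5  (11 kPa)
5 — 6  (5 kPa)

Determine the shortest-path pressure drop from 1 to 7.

Compare a few routes:
1 → 4 → 9 → 2 → 7: 4+8+12+5 = 29
1 → 11 → 2 → 7: 10+8+5 = 23
1 → 5 → 2 → 7: 6+11+5 = 22
Cheapest is 1 → 5 → 2 → 7 at 22 kPa.

22 kPa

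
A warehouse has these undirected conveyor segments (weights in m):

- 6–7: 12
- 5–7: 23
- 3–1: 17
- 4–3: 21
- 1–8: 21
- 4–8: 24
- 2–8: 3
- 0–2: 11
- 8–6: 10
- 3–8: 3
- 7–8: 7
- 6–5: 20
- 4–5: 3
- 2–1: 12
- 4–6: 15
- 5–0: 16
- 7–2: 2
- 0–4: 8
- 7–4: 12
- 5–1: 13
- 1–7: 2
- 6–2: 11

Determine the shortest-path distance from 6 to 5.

18 m

Compare a few routes:
6–4–5: 15+3 = 18
6–5: 20 = 20
6–7–1–5: 12+2+13 = 27
The minimum is 18 m via 6–4–5.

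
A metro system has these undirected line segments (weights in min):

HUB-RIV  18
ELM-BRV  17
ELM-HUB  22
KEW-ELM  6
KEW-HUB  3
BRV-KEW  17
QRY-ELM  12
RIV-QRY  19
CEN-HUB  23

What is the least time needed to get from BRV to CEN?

43 min

Running Dijkstra from BRV:
BRV: 0
KEW: 17  (via BRV)
ELM: 17  (via BRV)
HUB: 20  (via KEW)
QRY: 29  (via ELM)
RIV: 38  (via HUB)
CEN: 43  (via HUB)
Shortest route: BRV–KEW–HUB–CEN = 43 min.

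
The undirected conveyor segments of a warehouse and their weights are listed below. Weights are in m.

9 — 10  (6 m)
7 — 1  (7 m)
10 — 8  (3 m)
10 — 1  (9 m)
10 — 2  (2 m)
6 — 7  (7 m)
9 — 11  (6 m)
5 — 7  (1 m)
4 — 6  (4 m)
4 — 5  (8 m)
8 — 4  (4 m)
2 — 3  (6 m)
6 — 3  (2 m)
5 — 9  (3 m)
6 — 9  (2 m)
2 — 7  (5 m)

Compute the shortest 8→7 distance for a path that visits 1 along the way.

Shortest 8→1: 8–10–1 = 12
Shortest 1→7: 1–7 = 7
Total via 1: 12 + 7 = 19 m.

19 m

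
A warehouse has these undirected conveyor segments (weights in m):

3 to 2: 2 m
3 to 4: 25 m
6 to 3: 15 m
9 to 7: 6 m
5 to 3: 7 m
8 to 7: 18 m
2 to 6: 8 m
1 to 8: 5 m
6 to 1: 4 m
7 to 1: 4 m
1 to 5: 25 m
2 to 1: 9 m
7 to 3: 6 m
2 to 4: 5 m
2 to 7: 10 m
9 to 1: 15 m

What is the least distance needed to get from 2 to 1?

Candidate routes:
2–7–1: 10+4 = 14
2–1: 9 = 9
2–3–7–1: 2+6+4 = 12
2–6–1: 8+4 = 12
Cheapest is 2–1 at 9 m.

9 m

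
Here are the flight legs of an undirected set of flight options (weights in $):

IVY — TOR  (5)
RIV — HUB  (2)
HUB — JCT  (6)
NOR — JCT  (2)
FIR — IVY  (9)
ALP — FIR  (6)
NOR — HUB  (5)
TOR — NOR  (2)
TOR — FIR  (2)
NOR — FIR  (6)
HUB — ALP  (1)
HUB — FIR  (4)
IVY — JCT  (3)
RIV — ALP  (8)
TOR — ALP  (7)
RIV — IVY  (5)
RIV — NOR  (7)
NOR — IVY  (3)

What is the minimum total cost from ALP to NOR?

$6

Compare a few routes:
ALP - HUB - NOR: 1+5 = 6
ALP - HUB - JCT - NOR: 1+6+2 = 9
ALP - HUB - FIR - TOR - NOR: 1+4+2+2 = 9
Cheapest is ALP - HUB - NOR at $6.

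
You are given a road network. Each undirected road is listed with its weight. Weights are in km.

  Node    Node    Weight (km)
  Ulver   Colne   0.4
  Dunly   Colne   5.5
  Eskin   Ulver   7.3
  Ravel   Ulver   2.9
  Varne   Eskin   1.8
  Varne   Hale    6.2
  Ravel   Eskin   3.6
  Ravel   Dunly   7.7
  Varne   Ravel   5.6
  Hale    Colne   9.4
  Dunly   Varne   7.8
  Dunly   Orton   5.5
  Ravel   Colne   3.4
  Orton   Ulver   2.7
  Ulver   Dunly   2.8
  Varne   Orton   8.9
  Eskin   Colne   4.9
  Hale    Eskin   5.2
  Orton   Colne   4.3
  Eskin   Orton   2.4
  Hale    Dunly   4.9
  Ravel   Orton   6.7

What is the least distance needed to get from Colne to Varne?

Compare a few routes:
Colne - Eskin - Varne: 4.9+1.8 = 6.7
Colne - Ulver - Orton - Eskin - Varne: 0.4+2.7+2.4+1.8 = 7.3
Colne - Orton - Eskin - Varne: 4.3+2.4+1.8 = 8.5
The minimum is 6.7 km via Colne - Eskin - Varne.

6.7 km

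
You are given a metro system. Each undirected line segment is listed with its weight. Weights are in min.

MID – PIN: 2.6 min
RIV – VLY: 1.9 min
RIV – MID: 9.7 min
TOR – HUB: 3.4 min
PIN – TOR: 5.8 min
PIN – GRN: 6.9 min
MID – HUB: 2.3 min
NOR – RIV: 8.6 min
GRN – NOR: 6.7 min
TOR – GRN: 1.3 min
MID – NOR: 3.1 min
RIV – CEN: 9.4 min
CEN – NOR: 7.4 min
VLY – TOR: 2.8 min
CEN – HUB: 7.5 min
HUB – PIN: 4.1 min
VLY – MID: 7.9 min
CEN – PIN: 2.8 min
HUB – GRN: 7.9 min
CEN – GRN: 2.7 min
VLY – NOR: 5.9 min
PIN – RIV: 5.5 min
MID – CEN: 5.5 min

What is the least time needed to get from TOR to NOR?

Shortest distances from TOR:
TOR: 0
GRN: 1.3  (via TOR)
VLY: 2.8  (via TOR)
HUB: 3.4  (via TOR)
CEN: 4  (via GRN)
RIV: 4.7  (via VLY)
MID: 5.7  (via HUB)
PIN: 5.8  (via TOR)
NOR: 8  (via GRN)
Shortest route: TOR–GRN–NOR = 8 min.

8 min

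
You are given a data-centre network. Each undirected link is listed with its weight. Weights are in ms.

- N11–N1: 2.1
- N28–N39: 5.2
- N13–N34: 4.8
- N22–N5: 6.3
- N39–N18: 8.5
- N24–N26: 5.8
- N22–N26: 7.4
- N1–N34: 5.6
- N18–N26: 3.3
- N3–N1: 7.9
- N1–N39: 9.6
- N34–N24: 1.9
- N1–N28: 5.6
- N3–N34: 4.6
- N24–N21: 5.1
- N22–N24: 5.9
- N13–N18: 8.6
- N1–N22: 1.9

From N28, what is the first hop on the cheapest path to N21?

N1

Compare a few routes:
N28 - N1 - N22 - N26 - N24 - N21: 5.6+1.9+7.4+5.8+5.1 = 25.8
N28 - N1 - N22 - N24 - N21: 5.6+1.9+5.9+5.1 = 18.5
N28 - N1 - N3 - N34 - N24 - N21: 5.6+7.9+4.6+1.9+5.1 = 25.1
N28 - N1 - N34 - N24 - N21: 5.6+5.6+1.9+5.1 = 18.2
The minimum is 18.2 ms via N28 - N1 - N34 - N24 - N21.
So from N28 the first move is to N1.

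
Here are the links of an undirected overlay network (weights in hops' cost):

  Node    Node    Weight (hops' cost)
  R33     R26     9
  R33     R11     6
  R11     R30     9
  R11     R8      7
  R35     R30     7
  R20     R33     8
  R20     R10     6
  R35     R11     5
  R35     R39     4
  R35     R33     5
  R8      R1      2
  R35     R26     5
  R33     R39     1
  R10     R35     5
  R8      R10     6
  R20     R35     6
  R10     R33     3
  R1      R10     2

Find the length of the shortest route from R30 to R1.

14 hops' cost

Settle nodes by increasing distance from R30:
R30: 0
R35: 7  (via R30)
R11: 9  (via R30)
R39: 11  (via R35)
R26: 12  (via R35)
R33: 12  (via R35)
R10: 12  (via R35)
R20: 13  (via R35)
R1: 14  (via R10)
Shortest route: R30 → R35 → R10 → R1 = 14 hops' cost.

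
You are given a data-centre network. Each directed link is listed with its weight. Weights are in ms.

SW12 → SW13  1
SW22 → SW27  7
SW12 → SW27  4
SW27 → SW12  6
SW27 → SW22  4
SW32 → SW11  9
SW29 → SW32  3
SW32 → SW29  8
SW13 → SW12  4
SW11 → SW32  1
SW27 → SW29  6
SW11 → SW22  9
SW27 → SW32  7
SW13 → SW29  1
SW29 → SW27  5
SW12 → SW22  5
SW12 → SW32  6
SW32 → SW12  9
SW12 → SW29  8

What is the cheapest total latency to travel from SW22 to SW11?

23 ms

Running Dijkstra from SW22:
SW22: 0
SW27: 7  (via SW22)
SW29: 13  (via SW27)
SW12: 13  (via SW27)
SW32: 14  (via SW27)
SW13: 14  (via SW12)
SW11: 23  (via SW32)
Shortest route: SW22 → SW27 → SW32 → SW11 = 23 ms.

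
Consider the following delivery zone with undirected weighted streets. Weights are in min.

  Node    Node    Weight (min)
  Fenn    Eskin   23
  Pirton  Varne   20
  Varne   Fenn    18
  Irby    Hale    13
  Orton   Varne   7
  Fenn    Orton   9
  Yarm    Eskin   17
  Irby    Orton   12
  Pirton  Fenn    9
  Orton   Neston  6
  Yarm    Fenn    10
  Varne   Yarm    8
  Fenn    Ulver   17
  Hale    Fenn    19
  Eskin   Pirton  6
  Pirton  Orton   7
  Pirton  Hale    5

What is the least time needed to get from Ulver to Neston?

Candidate routes:
Ulver → Fenn → Yarm → Varne → Orton → Neston: 17+10+8+7+6 = 48
Ulver → Fenn → Pirton → Orton → Neston: 17+9+7+6 = 39
Ulver → Fenn → Orton → Neston: 17+9+6 = 32
The minimum is 32 min via Ulver → Fenn → Orton → Neston.

32 min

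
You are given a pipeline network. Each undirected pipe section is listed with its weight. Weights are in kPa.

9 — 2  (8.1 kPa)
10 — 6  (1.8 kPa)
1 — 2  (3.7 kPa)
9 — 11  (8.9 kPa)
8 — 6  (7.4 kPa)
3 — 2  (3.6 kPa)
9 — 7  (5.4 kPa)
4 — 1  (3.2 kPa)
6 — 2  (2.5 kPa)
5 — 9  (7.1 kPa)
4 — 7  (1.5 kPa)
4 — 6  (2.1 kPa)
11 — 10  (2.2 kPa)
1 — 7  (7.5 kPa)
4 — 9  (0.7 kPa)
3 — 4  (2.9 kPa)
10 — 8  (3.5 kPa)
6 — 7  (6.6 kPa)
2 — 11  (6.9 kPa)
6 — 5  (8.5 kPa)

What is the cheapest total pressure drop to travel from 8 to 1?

10.6 kPa

Shortest distances from 8:
8: 0
10: 3.5  (via 8)
6: 5.3  (via 10)
11: 5.7  (via 10)
4: 7.4  (via 6)
2: 7.8  (via 6)
9: 8.1  (via 4)
7: 8.9  (via 4)
3: 10.3  (via 4)
1: 10.6  (via 4)
Shortest route: 8–10–6–4–1 = 10.6 kPa.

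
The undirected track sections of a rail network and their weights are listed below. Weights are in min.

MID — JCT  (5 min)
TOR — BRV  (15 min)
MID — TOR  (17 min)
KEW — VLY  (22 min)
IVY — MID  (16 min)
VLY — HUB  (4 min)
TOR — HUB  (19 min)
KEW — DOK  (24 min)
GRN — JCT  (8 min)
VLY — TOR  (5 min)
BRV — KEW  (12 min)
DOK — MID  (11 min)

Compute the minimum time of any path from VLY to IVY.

38 min

Shortest distances from VLY:
VLY: 0
HUB: 4  (via VLY)
TOR: 5  (via VLY)
BRV: 20  (via TOR)
MID: 22  (via TOR)
KEW: 22  (via VLY)
JCT: 27  (via MID)
DOK: 33  (via MID)
GRN: 35  (via JCT)
IVY: 38  (via MID)
Shortest route: VLY → TOR → MID → IVY = 38 min.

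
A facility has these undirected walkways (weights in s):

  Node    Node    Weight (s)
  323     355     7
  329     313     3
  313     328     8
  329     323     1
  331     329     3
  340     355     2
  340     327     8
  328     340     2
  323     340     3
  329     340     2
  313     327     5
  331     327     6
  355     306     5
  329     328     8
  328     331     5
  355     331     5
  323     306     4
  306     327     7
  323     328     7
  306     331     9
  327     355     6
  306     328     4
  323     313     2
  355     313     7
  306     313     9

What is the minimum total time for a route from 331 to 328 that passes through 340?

Best 331 to 340: 331 → 329 → 340 costing 5
Best 340 to 328: 340 → 328 costing 2
Total via 340: 5 + 2 = 7 s.

7 s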